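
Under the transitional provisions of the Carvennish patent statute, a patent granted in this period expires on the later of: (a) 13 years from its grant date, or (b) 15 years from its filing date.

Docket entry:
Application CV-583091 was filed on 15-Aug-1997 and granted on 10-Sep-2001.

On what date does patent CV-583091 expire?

2014-09-10

(a) grant + 13 years → 10 September 2014.
(b) filing + 15 years → 15 August 2012.
Later of the two: 10 September 2014.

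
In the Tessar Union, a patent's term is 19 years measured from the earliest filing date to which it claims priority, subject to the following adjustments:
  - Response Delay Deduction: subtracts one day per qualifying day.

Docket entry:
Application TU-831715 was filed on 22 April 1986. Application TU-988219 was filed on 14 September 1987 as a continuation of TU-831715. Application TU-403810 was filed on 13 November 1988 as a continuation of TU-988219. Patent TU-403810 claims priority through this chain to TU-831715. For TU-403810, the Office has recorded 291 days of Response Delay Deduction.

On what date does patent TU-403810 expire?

July 5, 2004

Earliest priority filing: 22 April 1986.
Base term: 22 April 1986 + 19 years → 22 April 2005.
Response Delay Deduction: −291 days → 5 July 2004.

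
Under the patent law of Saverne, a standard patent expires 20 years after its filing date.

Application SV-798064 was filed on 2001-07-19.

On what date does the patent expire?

July 19, 2021

Filing date + 20 years → 19 July 2021.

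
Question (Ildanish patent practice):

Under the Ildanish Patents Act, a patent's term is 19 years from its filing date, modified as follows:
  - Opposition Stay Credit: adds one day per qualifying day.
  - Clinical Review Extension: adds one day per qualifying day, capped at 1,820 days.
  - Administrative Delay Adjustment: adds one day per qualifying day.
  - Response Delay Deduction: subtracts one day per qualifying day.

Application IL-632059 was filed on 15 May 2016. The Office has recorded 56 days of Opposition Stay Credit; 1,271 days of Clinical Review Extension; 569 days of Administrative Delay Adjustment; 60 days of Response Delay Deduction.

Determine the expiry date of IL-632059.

2040-05-24

Base term: filing date + 19 years → 15 May 2035.
Opposition Stay Credit: +56 days → 10 July 2035.
Clinical Review Extension: 1271 days (within the 1820-day cap) → +1271 days → 1 January 2039.
Administrative Delay Adjustment: +569 days → 23 July 2040.
Response Delay Deduction: −60 days → 24 May 2040.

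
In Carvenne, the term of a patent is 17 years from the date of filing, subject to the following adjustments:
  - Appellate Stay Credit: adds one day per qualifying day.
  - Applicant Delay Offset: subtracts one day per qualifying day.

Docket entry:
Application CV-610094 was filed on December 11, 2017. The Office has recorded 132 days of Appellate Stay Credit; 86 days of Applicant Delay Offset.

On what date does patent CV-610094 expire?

Base term: filing date + 17 years → 11 December 2034.
Appellate Stay Credit: +132 days → 22 April 2035.
Applicant Delay Offset: −86 days → 26 January 2035.

2035-01-26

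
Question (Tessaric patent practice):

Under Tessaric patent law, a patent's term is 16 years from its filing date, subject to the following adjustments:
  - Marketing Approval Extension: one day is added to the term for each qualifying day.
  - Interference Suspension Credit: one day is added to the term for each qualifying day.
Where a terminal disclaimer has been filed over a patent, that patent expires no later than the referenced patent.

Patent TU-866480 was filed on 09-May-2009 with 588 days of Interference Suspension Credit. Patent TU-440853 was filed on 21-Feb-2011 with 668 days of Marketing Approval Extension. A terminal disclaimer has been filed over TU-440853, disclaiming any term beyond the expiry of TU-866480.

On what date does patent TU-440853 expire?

Natural term of TU-440853:
  Base: filing + 16 years → 21 February 2027.
  Marketing Approval Extension: +668 days → 20 December 2028.
Expiry of referenced patent TU-866480:
  Base: filing + 16 years → 9 May 2025.
  Interference Suspension Credit: +588 days → 18 December 2026.
Terminal disclaimer: TU-440853 expires on the earlier of 20 December 2028 and 18 December 2026.

December 18, 2026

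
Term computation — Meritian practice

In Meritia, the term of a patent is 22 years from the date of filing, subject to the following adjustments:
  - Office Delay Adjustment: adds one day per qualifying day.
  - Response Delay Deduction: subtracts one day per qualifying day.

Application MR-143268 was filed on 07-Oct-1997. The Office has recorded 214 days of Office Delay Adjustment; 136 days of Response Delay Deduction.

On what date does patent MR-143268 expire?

Base term: filing date + 22 years → 7 October 2019.
Office Delay Adjustment: +214 days → 8 May 2020.
Response Delay Deduction: −136 days → 24 December 2019.

2019-12-24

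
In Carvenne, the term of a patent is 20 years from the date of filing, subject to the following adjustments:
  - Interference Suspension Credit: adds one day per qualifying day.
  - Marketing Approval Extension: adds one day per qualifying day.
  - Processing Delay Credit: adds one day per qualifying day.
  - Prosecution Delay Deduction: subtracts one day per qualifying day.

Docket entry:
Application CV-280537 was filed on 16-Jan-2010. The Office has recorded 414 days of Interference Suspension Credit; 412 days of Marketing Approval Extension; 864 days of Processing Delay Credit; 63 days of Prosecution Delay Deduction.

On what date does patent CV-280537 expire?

2034-07-01

Base term: filing date + 20 years → 16 January 2030.
Interference Suspension Credit: +414 days → 6 March 2031.
Marketing Approval Extension: +412 days → 21 April 2032.
Processing Delay Credit: +864 days → 2 September 2034.
Prosecution Delay Deduction: −63 days → 1 July 2034.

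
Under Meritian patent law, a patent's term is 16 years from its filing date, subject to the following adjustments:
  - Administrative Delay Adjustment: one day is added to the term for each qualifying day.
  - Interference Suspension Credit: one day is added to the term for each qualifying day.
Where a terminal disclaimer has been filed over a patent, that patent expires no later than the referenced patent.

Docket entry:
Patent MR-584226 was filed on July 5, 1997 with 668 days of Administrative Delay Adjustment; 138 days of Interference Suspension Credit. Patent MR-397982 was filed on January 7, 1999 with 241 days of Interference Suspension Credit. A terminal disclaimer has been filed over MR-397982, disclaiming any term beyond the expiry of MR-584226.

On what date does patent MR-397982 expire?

Natural term of MR-397982:
  Base: filing + 16 years → 7 January 2015.
  Interference Suspension Credit: +241 days → 5 September 2015.
Expiry of referenced patent MR-584226:
  Base: filing + 16 years → 5 July 2013.
  Administrative Delay Adjustment: +668 days → 4 May 2015.
  Interference Suspension Credit: +138 days → 19 September 2015.
Terminal disclaimer: MR-397982 expires on the earlier of 5 September 2015 and 19 September 2015.

September 5, 2015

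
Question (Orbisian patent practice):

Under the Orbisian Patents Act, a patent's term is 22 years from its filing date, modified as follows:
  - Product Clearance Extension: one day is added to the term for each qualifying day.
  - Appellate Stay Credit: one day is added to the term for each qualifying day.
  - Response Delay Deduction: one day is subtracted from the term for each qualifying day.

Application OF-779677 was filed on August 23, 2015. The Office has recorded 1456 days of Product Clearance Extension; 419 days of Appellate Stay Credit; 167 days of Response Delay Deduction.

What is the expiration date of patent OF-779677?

2042-04-27

Base term: filing date + 22 years → 23 August 2037.
Product Clearance Extension: +1456 days → 18 August 2041.
Appellate Stay Credit: +419 days → 11 October 2042.
Response Delay Deduction: −167 days → 27 April 2042.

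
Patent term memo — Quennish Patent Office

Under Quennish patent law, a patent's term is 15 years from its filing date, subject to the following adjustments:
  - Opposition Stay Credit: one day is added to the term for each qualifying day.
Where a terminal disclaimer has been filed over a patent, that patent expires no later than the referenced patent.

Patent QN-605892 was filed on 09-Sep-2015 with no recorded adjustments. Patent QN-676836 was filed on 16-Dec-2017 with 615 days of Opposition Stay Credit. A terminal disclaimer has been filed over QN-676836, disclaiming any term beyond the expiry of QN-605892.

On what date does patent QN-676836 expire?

2030-09-09

Natural term of QN-676836:
  Base: filing + 15 years → 16 December 2032.
  Opposition Stay Credit: +615 days → 23 August 2034.
Expiry of referenced patent QN-605892:
  Base: filing + 15 years → 9 September 2030.
Terminal disclaimer: QN-676836 expires on the earlier of 23 August 2034 and 9 September 2030.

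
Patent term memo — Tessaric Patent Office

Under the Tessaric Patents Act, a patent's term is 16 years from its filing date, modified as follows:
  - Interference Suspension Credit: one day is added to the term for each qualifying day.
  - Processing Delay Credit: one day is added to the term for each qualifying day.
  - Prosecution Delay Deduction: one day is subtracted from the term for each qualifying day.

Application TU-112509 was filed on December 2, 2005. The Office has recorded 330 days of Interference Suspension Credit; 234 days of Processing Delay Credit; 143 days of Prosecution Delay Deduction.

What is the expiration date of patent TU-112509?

Base term: filing date + 16 years → 2 December 2021.
Interference Suspension Credit: +330 days → 28 October 2022.
Processing Delay Credit: +234 days → 19 June 2023.
Prosecution Delay Deduction: −143 days → 27 January 2023.

2023-01-27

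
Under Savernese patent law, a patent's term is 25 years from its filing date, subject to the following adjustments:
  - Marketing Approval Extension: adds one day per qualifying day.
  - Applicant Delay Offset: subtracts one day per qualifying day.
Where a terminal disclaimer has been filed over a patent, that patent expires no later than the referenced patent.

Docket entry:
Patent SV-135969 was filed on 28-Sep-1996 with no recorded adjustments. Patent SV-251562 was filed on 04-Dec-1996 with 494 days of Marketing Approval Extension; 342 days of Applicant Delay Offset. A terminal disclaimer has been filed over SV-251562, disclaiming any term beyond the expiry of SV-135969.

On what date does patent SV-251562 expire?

Natural term of SV-251562:
  Base: filing + 25 years → 4 December 2021.
  Marketing Approval Extension: +494 days → 12 April 2023.
  Applicant Delay Offset: −342 days → 5 May 2022.
Expiry of referenced patent SV-135969:
  Base: filing + 25 years → 28 September 2021.
Terminal disclaimer: SV-251562 expires on the earlier of 5 May 2022 and 28 September 2021.

2021-09-28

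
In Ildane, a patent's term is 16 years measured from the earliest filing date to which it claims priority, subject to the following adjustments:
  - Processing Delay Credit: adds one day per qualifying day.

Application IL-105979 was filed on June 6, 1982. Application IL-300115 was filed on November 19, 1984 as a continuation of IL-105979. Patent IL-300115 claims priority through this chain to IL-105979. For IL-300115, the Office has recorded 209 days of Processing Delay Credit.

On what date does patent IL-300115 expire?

Earliest priority filing: 6 June 1982.
Base term: 6 June 1982 + 16 years → 6 June 1998.
Processing Delay Credit: +209 days → 1 January 1999.

1999-01-01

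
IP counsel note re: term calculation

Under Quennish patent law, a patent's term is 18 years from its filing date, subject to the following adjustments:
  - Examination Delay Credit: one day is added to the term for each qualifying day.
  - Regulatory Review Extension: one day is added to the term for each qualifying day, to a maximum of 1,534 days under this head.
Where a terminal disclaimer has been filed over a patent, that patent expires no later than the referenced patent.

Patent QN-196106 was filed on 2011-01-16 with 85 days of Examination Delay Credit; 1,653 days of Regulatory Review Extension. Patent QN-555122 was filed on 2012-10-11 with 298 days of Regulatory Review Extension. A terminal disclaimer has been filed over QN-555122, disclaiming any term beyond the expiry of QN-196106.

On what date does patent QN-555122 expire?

Natural term of QN-555122:
  Base: filing + 18 years → 11 October 2030.
  Regulatory Review Extension: 298 days (within the 1534-day cap) → +298 days → 5 August 2031.
Expiry of referenced patent QN-196106:
  Base: filing + 18 years → 16 January 2029.
  Examination Delay Credit: +85 days → 11 April 2029.
  Regulatory Review Extension: 1653 days claimed exceeds the 1534-day cap, so +1534 days → 23 June 2033.
Terminal disclaimer: QN-555122 expires on the earlier of 5 August 2031 and 23 June 2033.

2031-08-05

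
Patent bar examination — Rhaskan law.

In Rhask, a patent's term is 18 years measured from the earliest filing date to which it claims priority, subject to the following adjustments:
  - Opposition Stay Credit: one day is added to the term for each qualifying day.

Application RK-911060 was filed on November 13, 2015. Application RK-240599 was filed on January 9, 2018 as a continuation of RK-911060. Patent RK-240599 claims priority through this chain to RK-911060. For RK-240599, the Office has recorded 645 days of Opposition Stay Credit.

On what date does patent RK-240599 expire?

2035-08-20

Earliest priority filing: 13 November 2015.
Base term: 13 November 2015 + 18 years → 13 November 2033.
Opposition Stay Credit: +645 days → 20 August 2035.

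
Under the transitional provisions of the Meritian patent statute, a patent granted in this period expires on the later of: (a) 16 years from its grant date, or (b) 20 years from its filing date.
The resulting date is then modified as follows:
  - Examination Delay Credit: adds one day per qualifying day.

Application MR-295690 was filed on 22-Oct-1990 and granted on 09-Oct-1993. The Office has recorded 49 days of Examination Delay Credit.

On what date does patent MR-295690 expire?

December 10, 2010

(a) grant + 16 years → 9 October 2009.
(b) filing + 20 years → 22 October 2010.
Later of the two: 22 October 2010.
Examination Delay Credit: +49 days → 10 December 2010.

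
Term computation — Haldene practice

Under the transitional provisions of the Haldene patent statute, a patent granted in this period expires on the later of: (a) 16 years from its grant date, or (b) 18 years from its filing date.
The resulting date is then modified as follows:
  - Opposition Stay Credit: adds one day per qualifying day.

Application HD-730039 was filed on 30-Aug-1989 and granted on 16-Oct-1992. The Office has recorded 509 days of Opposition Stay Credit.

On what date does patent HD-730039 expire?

(a) grant + 16 years → 16 October 2008.
(b) filing + 18 years → 30 August 2007.
Later of the two: 16 October 2008.
Opposition Stay Credit: +509 days → 9 March 2010.

2010-03-09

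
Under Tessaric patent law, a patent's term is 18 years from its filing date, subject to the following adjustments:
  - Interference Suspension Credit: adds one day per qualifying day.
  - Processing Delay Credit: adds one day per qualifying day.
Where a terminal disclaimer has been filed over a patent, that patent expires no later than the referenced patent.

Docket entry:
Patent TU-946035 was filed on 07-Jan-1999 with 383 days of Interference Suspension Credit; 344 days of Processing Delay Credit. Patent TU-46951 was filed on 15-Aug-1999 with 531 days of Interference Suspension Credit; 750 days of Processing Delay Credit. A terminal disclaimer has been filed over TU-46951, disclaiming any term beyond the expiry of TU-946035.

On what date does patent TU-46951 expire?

January 4, 2019

Natural term of TU-46951:
  Base: filing + 18 years → 15 August 2017.
  Interference Suspension Credit: +531 days → 28 January 2019.
  Processing Delay Credit: +750 days → 16 February 2021.
Expiry of referenced patent TU-946035:
  Base: filing + 18 years → 7 January 2017.
  Interference Suspension Credit: +383 days → 25 January 2018.
  Processing Delay Credit: +344 days → 4 January 2019.
Terminal disclaimer: TU-46951 expires on the earlier of 16 February 2021 and 4 January 2019.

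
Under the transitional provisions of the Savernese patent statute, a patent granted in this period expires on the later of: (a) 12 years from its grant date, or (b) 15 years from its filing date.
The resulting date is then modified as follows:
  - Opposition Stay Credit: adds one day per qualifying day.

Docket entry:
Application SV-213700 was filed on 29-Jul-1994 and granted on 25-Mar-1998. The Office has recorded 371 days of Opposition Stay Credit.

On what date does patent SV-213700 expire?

2011-03-31

(a) grant + 12 years → 25 March 2010.
(b) filing + 15 years → 29 July 2009.
Later of the two: 25 March 2010.
Opposition Stay Credit: +371 days → 31 March 2011.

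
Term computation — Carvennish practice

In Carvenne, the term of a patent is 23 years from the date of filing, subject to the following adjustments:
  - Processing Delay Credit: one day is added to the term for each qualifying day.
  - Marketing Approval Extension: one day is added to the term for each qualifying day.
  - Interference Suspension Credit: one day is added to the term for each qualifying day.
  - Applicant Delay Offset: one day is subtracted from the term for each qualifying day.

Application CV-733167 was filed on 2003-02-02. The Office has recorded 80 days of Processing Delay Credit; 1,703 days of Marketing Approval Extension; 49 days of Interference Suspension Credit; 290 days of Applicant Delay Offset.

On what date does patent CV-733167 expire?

Base term: filing date + 23 years → 2 February 2026.
Processing Delay Credit: +80 days → 23 April 2026.
Marketing Approval Extension: +1703 days → 21 December 2030.
Interference Suspension Credit: +49 days → 8 February 2031.
Applicant Delay Offset: −290 days → 24 April 2030.

2030-04-24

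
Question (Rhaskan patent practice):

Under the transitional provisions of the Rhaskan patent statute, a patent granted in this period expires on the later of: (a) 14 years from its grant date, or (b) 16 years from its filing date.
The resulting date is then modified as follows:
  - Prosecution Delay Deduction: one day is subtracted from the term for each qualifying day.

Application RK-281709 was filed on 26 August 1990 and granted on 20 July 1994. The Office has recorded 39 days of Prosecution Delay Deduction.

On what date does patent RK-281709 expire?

2008-06-11

(a) grant + 14 years → 20 July 2008.
(b) filing + 16 years → 26 August 2006.
Later of the two: 20 July 2008.
Prosecution Delay Deduction: −39 days → 11 June 2008.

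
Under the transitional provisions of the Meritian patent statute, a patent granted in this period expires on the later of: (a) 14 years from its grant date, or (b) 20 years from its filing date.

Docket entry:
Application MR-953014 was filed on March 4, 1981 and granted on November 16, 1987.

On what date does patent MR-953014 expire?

2001-11-16

(a) grant + 14 years → 16 November 2001.
(b) filing + 20 years → 4 March 2001.
Later of the two: 16 November 2001.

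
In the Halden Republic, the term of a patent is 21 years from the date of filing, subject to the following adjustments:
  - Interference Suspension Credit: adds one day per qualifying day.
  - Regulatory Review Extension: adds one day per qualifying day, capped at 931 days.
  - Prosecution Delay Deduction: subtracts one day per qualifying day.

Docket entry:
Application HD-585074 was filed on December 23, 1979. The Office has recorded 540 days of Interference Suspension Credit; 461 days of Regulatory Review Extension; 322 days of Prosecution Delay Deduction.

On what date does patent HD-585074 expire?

Base term: filing date + 21 years → 23 December 2000.
Interference Suspension Credit: +540 days → 16 June 2002.
Regulatory Review Extension: 461 days (within the 931-day cap) → +461 days → 20 September 2003.
Prosecution Delay Deduction: −322 days → 2 November 2002.

2002-11-02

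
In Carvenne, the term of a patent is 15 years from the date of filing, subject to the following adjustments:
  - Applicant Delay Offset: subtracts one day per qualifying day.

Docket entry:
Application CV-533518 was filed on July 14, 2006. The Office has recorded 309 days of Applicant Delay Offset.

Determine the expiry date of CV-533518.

2020-09-08

Base term: filing date + 15 years → 14 July 2021.
Applicant Delay Offset: −309 days → 8 September 2020.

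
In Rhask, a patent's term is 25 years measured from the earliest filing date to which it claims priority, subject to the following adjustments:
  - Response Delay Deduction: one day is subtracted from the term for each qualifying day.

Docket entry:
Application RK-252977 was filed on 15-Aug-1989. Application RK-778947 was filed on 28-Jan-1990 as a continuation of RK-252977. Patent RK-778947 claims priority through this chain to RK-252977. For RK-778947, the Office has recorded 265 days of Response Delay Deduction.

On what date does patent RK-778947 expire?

Earliest priority filing: 15 August 1989.
Base term: 15 August 1989 + 25 years → 15 August 2014.
Response Delay Deduction: −265 days → 23 November 2013.

November 23, 2013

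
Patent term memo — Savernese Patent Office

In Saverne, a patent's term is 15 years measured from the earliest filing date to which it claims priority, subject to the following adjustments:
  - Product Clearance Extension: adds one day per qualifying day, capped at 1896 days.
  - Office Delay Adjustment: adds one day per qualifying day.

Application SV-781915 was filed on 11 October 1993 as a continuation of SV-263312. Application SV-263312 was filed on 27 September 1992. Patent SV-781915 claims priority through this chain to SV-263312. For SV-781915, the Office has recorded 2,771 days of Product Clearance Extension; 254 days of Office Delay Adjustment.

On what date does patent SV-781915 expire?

Earliest priority filing: 27 September 1992.
Base term: 27 September 1992 + 15 years → 27 September 2007.
Product Clearance Extension: 2771 days claimed exceeds the 1896-day cap, so +1896 days → 5 December 2012.
Office Delay Adjustment: +254 days → 16 August 2013.

August 16, 2013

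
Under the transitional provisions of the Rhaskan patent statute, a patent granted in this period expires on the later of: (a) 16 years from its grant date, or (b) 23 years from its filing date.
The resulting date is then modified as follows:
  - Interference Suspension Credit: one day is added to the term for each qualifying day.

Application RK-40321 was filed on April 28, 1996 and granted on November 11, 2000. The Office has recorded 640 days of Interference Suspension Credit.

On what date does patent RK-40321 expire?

2021-01-27

(a) grant + 16 years → 11 November 2016.
(b) filing + 23 years → 28 April 2019.
Later of the two: 28 April 2019.
Interference Suspension Credit: +640 days → 27 January 2021.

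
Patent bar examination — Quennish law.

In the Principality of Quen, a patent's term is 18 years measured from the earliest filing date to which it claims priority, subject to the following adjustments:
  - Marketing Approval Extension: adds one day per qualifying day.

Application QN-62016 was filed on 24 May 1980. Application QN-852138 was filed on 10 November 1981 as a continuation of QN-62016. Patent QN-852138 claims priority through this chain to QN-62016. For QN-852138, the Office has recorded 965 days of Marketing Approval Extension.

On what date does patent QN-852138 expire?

2001-01-13

Earliest priority filing: 24 May 1980.
Base term: 24 May 1980 + 18 years → 24 May 1998.
Marketing Approval Extension: +965 days → 13 January 2001.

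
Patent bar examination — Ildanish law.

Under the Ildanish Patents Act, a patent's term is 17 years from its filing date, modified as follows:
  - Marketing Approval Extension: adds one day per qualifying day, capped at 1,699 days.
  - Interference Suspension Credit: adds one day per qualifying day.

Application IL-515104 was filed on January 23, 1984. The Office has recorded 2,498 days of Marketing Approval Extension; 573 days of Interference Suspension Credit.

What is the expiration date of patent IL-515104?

Base term: filing date + 17 years → 23 January 2001.
Marketing Approval Extension: 2498 days claimed exceeds the 1699-day cap, so +1699 days → 18 September 2005.
Interference Suspension Credit: +573 days → 14 April 2007.

2007-04-14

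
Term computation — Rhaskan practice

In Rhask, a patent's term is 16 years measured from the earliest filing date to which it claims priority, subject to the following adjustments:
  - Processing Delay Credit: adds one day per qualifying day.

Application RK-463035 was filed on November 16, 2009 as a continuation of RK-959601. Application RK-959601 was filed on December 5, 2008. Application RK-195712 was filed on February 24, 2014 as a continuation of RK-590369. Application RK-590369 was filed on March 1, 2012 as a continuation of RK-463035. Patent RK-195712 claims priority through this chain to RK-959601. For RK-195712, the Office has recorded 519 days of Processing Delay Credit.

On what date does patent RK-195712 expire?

Earliest priority filing: 5 December 2008.
Base term: 5 December 2008 + 16 years → 5 December 2024.
Processing Delay Credit: +519 days → 8 May 2026.

2026-05-08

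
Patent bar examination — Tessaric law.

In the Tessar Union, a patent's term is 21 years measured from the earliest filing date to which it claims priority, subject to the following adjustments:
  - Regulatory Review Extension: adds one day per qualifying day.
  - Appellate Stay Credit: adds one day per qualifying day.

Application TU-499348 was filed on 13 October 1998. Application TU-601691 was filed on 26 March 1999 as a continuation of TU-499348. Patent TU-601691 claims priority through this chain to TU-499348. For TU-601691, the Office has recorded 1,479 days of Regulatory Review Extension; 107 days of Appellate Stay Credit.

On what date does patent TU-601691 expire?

Earliest priority filing: 13 October 1998.
Base term: 13 October 1998 + 21 years → 13 October 2019.
Regulatory Review Extension: +1479 days → 31 October 2023.
Appellate Stay Credit: +107 days → 15 February 2024.

February 15, 2024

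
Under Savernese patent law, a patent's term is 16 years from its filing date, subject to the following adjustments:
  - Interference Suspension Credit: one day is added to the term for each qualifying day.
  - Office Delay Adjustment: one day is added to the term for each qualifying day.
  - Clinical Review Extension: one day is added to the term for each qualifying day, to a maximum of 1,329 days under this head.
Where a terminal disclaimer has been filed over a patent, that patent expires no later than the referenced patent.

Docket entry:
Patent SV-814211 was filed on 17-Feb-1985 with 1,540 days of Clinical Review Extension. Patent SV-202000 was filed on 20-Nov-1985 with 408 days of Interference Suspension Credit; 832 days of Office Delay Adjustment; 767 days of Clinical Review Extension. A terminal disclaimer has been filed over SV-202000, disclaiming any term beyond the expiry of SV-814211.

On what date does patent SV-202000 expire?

Natural term of SV-202000:
  Base: filing + 16 years → 20 November 2001.
  Interference Suspension Credit: +408 days → 2 January 2003.
  Office Delay Adjustment: +832 days → 13 April 2005.
  Clinical Review Extension: 767 days (within the 1329-day cap) → +767 days → 20 May 2007.
Expiry of referenced patent SV-814211:
  Base: filing + 16 years → 17 February 2001.
  Clinical Review Extension: 1540 days claimed exceeds the 1329-day cap, so +1329 days → 8 October 2004.
Terminal disclaimer: SV-202000 expires on the earlier of 20 May 2007 and 8 October 2004.

2004-10-08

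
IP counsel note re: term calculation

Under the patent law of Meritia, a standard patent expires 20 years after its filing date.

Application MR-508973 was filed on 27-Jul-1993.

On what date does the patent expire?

Filing date + 20 years → 27 July 2013.

July 27, 2013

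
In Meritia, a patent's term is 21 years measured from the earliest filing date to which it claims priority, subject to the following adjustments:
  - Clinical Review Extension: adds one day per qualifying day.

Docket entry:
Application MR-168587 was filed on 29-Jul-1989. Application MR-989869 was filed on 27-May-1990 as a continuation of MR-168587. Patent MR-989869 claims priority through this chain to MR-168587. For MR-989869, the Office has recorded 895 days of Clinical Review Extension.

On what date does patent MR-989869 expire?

Earliest priority filing: 29 July 1989.
Base term: 29 July 1989 + 21 years → 29 July 2010.
Clinical Review Extension: +895 days → 9 January 2013.

2013-01-09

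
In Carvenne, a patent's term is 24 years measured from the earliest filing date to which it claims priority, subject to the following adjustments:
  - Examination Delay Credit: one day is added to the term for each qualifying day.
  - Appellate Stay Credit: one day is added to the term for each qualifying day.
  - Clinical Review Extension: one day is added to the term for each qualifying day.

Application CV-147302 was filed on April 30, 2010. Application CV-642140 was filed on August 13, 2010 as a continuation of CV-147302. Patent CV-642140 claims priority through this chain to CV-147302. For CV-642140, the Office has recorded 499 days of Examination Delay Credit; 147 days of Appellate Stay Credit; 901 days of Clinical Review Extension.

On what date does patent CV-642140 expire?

Earliest priority filing: 30 April 2010.
Base term: 30 April 2010 + 24 years → 30 April 2034.
Examination Delay Credit: +499 days → 11 September 2035.
Appellate Stay Credit: +147 days → 5 February 2036.
Clinical Review Extension: +901 days → 25 July 2038.

2038-07-25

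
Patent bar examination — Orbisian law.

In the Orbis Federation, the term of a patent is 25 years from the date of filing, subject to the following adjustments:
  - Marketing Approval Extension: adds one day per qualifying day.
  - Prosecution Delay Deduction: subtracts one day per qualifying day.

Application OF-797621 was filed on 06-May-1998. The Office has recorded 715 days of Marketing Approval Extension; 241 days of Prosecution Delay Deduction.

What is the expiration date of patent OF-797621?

August 22, 2024

Base term: filing date + 25 years → 6 May 2023.
Marketing Approval Extension: +715 days → 20 April 2025.
Prosecution Delay Deduction: −241 days → 22 August 2024.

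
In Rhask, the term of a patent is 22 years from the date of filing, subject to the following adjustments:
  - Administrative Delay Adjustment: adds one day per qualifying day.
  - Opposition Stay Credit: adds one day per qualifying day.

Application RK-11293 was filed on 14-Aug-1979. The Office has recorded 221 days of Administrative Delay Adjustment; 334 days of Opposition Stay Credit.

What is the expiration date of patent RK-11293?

Base term: filing date + 22 years → 14 August 2001.
Administrative Delay Adjustment: +221 days → 23 March 2002.
Opposition Stay Credit: +334 days → 20 February 2003.

2003-02-20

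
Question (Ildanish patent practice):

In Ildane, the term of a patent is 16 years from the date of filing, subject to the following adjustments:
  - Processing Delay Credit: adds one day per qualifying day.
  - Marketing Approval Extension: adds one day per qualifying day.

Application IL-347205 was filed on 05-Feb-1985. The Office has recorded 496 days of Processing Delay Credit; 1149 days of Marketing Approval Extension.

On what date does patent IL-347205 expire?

Base term: filing date + 16 years → 5 February 2001.
Processing Delay Credit: +496 days → 16 June 2002.
Marketing Approval Extension: +1149 days → 8 August 2005.

August 8, 2005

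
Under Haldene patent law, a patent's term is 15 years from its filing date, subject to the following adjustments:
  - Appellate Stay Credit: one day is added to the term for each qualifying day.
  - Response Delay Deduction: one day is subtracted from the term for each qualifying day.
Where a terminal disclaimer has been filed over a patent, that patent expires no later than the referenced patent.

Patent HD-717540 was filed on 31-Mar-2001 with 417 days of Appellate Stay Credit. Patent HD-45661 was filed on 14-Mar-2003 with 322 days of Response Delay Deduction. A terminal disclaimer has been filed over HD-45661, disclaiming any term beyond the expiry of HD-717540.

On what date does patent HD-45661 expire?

Natural term of HD-45661:
  Base: filing + 15 years → 14 March 2018.
  Response Delay Deduction: −322 days → 26 April 2017.
Expiry of referenced patent HD-717540:
  Base: filing + 15 years → 31 March 2016.
  Appellate Stay Credit: +417 days → 22 May 2017.
Terminal disclaimer: HD-45661 expires on the earlier of 26 April 2017 and 22 May 2017.

April 26, 2017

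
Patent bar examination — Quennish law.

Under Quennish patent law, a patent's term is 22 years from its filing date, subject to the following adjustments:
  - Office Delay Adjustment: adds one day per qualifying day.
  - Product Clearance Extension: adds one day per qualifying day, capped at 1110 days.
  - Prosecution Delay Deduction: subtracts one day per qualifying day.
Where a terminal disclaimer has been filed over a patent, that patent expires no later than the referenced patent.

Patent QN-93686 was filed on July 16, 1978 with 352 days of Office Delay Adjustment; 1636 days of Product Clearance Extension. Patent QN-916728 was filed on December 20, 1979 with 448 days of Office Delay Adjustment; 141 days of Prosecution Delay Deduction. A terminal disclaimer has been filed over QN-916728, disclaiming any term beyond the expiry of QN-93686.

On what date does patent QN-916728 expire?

Natural term of QN-916728:
  Base: filing + 22 years → 20 December 2001.
  Office Delay Adjustment: +448 days → 13 March 2003.
  Prosecution Delay Deduction: −141 days → 23 October 2002.
Expiry of referenced patent QN-93686:
  Base: filing + 22 years → 16 July 2000.
  Office Delay Adjustment: +352 days → 3 July 2001.
  Product Clearance Extension: 1636 days claimed exceeds the 1110-day cap, so +1110 days → 17 July 2004.
Terminal disclaimer: QN-916728 expires on the earlier of 23 October 2002 and 17 July 2004.

2002-10-23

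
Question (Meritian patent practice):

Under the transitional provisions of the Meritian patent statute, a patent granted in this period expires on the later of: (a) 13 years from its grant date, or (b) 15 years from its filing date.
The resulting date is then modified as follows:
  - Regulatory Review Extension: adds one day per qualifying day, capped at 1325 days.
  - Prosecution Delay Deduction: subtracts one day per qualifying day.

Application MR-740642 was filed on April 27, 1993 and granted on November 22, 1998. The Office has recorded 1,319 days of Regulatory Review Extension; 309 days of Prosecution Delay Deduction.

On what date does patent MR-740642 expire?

August 28, 2014

(a) grant + 13 years → 22 November 2011.
(b) filing + 15 years → 27 April 2008.
Later of the two: 22 November 2011.
Regulatory Review Extension: 1319 days (within the 1325-day cap) → +1319 days → 3 July 2015.
Prosecution Delay Deduction: −309 days → 28 August 2014.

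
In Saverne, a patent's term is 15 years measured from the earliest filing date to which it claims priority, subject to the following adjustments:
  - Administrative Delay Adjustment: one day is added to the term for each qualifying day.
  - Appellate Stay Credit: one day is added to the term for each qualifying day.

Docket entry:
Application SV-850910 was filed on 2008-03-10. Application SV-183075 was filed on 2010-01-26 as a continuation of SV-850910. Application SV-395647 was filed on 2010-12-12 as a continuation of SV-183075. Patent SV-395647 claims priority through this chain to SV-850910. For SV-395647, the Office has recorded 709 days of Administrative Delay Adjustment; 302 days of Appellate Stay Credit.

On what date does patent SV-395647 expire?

December 15, 2025

Earliest priority filing: 10 March 2008.
Base term: 10 March 2008 + 15 years → 10 March 2023.
Administrative Delay Adjustment: +709 days → 16 February 2025.
Appellate Stay Credit: +302 days → 15 December 2025.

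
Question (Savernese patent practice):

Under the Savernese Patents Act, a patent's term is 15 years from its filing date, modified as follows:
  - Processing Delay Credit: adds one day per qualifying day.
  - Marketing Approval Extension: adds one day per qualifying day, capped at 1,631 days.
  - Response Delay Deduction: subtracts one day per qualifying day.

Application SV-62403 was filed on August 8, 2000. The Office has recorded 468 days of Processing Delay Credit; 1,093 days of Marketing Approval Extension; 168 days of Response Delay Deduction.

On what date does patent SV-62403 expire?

Base term: filing date + 15 years → 8 August 2015.
Processing Delay Credit: +468 days → 18 November 2016.
Marketing Approval Extension: 1093 days (within the 1631-day cap) → +1093 days → 16 November 2019.
Response Delay Deduction: −168 days → 1 June 2019.

June 1, 2019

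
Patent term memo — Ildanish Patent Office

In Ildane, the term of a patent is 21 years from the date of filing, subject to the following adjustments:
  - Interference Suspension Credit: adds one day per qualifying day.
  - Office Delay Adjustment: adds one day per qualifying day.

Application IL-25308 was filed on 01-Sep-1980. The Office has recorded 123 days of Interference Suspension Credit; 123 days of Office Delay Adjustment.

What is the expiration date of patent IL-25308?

May 5, 2002

Base term: filing date + 21 years → 1 September 2001.
Interference Suspension Credit: +123 days → 2 January 2002.
Office Delay Adjustment: +123 days → 5 May 2002.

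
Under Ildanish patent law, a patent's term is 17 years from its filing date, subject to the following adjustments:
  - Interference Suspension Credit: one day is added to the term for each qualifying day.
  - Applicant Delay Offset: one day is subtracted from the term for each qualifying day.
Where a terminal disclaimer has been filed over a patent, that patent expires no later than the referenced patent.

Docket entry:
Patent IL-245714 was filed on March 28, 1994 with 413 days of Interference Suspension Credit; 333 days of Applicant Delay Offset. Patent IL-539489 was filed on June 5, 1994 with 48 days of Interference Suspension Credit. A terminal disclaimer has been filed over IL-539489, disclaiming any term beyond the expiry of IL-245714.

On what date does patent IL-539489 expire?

June 16, 2011

Natural term of IL-539489:
  Base: filing + 17 years → 5 June 2011.
  Interference Suspension Credit: +48 days → 23 July 2011.
Expiry of referenced patent IL-245714:
  Base: filing + 17 years → 28 March 2011.
  Interference Suspension Credit: +413 days → 14 May 2012.
  Applicant Delay Offset: −333 days → 16 June 2011.
Terminal disclaimer: IL-539489 expires on the earlier of 23 July 2011 and 16 June 2011.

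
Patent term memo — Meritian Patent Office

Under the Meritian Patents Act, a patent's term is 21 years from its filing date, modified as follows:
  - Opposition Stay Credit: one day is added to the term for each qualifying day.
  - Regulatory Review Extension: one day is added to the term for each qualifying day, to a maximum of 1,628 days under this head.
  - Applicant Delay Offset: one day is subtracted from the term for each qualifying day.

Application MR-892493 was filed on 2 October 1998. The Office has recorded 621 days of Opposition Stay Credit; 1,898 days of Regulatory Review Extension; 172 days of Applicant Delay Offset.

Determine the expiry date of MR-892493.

June 9, 2025

Base term: filing date + 21 years → 2 October 2019.
Opposition Stay Credit: +621 days → 14 June 2021.
Regulatory Review Extension: 1898 days claimed exceeds the 1628-day cap, so +1628 days → 28 November 2025.
Applicant Delay Offset: −172 days → 9 June 2025.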